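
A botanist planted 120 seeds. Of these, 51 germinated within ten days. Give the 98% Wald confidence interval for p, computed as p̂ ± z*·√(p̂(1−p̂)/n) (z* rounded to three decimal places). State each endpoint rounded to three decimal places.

(0.320, 0.530)

p̂ = 51/120 = 0.42500.
SE = √(p̂(1−p̂)/n) = √(0.244375/120) = 0.045127.
For 98% confidence, z* = 2.326.
Margin = 2.326·0.045127 = 0.10497.
Interval: 0.42500 ± 0.10497 → (0.320, 0.530).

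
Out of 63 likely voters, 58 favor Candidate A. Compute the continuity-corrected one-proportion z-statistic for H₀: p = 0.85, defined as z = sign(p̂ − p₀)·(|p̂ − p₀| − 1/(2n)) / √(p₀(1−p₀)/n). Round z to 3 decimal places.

z = 1.394

The sample proportion is 58/63 = 0.92063. p̂ − p₀ = 0.070635.
Continuity correction 1/(2n) = 1/126 = 0.007937.
Corrected numerator: |0.070635| − 0.007937 = 0.062698.
Under H₀, SE = √(p₀(1−p₀)/n) = √(0.85·0.15/63) = √0.002023810 = 0.044987.
z = (+)0.062698/0.044987 = 1.394.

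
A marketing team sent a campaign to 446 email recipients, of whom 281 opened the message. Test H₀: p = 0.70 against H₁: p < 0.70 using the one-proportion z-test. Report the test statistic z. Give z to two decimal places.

The sample proportion is 281/446 = 0.63004.
Null standard error: √(0.70·0.30/446) = √0.000470852 = 0.021699.
Test statistic: z = -0.06996/0.021699 = -3.22.

z = -3.22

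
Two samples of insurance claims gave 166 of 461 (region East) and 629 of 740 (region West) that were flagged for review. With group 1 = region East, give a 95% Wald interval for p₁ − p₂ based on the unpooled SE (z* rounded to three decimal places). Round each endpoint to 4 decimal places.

p̂₁ = 0.36009, p̂₂ = 0.85000, so the observed difference is -0.48991.
SE = √(0.000499836 + 0.000172297) = √0.000672133 = 0.025926.
z* = 1.960 at the 95% level. Margin of error = 0.05081.
CI: -0.48991 ± 0.05081 = (-0.5407, -0.4391).

(-0.5407, -0.4391)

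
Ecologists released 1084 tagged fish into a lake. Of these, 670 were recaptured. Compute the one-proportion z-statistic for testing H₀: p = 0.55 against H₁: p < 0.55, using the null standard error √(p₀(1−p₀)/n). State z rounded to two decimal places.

The sample proportion is 670/1084 = 0.61808.
Under H₀, SE = √(p₀(1−p₀)/n) = √(0.55·0.45/1084) = √0.000228321 = 0.015110.
z = (0.61808 − 0.55)/0.015110 = 0.06808/0.015110 = 4.51.

z = 4.51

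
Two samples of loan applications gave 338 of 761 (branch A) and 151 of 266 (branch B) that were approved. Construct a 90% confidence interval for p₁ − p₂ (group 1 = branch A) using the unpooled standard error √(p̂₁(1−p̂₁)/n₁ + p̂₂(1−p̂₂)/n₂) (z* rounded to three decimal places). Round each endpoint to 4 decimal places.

p̂₁ = 0.44415, p̂₂ = 0.56767, so the observed difference is -0.12352.
Unpooled SE = √(p̂₁(1−p̂₁)/n₁ + p̂₂(1−p̂₂)/n₂) = √(0.000324417 + 0.000922635) = 0.035314.
z* = 1.645 at the 90% level. Margin of error = 0.05809.
Interval: -0.12352 ± 0.05809 → (-0.1816, -0.0654).

(-0.1816, -0.0654)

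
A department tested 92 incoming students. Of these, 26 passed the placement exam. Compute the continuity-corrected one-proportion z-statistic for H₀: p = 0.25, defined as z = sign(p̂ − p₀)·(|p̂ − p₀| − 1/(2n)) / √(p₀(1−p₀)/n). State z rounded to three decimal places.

z = 0.602

The sample proportion is 26/92 = 0.28261. p̂ − p₀ = 0.032609.
Continuity correction 1/(2n) = 1/184 = 0.005435.
Corrected numerator: |0.032609| − 0.005435 = 0.027174.
Null standard error: √(0.25·0.75/92) = √0.002038043 = 0.045145.
z = (+)0.027174/0.045145 = 0.602.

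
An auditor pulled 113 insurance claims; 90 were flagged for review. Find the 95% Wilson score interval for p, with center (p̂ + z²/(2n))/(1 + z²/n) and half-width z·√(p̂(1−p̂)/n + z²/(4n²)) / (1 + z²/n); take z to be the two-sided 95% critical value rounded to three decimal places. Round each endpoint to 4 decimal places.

Here p̂ = 90/113 = 0.79646 and z = 1.960 (z² = 3.841600).
Denominator 1 + z²/n = 1 + 3.841600/113 = 1.033996.
Adjusted center: (0.79646 + z²/(2n))/1.033996 = 0.78671.
Radicand: p̂(1−p̂)/n + z²/(4n²) = 0.001434614 + 0.000075213 = 0.001509827.
Half-width = z·√(radicand)/denom = 1.960·0.038856/1.033996 = 0.07365.
CI: 0.78671 ± 0.07365 = (0.7131, 0.8604).

(0.7131, 0.8604)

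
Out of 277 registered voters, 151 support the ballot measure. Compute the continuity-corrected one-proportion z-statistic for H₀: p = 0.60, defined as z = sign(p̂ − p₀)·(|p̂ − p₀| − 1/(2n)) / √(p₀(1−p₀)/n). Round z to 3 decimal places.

p̂ = 151/277 = 0.54513. p̂ − p₀ = -0.054874.
Continuity correction 1/(2n) = 1/554 = 0.001805.
Corrected numerator: |-0.054874| − 0.001805 = 0.053069.
Under H₀, SE = √(p₀(1−p₀)/n) = √(0.60·0.40/277) = √0.000866426 = 0.029435.
z = −0.053069/0.029435 = -1.803.

z = -1.803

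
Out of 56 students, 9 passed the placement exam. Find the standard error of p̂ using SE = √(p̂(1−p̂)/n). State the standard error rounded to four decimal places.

With x = 9 successes in n = 56, p̂ = 0.16071.
p̂(1−p̂) = 0.16071·0.83929 = 0.134882.
Dividing by n and taking the root: √0.002408607 = 0.0491.

SE = 0.0491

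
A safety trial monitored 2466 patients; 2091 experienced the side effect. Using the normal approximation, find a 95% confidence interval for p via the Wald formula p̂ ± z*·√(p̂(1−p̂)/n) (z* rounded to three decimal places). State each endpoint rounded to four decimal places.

Sample proportion p̂ = 2091/2466 = 0.84793.
SE = √(p̂(1−p̂)/n) = √(0.128943/2466) = 0.007231.
For 95% confidence, z* = 1.960.
Margin of error: 1.960 × 0.007231 = 0.01417.
CI: 0.84793 ± 0.01417 = (0.8338, 0.8621).

(0.8338, 0.8621)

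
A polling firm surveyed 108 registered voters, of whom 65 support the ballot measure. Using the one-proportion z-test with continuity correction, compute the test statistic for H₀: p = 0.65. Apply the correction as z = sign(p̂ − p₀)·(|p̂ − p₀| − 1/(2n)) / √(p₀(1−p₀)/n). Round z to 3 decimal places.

The sample proportion is 65/108 = 0.60185. p̂ − p₀ = -0.048148.
Continuity correction 1/(2n) = 1/216 = 0.004630.
Corrected numerator: |-0.048148| − 0.004630 = 0.043518.
SE₀ = √(0.65·0.35/108) = 0.045896.
z = −0.043518/0.045896 = -0.948.

z = -0.948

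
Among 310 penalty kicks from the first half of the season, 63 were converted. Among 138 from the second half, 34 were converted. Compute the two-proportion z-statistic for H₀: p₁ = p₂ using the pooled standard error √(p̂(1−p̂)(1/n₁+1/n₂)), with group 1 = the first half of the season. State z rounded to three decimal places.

z = -1.024

p̂₁ = 63/310 = 0.20323, p̂₂ = 34/138 = 0.24638.
Pooling: p̂ = 97/448 = 0.21652.
SE = √[p̂(1−p̂)(1/n₁+1/n₂)] = √[0.21652·0.78348·(1/310+1/138)] ≈ 0.042148.
z = (p̂₁ − p̂₂)/SE = (0.20323 − 0.24638)/0.042148 = -0.04315/0.042148 = -1.024.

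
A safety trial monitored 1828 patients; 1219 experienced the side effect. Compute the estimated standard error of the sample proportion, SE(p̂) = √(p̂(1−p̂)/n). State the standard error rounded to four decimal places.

SE = 0.0110

Sample proportion p̂ = 1219/1828 = 0.66685.
p̂(1−p̂) = 0.66685·0.33315 = 0.222161.
SE = √(0.222161/1828) = √0.000121532 = 0.0110.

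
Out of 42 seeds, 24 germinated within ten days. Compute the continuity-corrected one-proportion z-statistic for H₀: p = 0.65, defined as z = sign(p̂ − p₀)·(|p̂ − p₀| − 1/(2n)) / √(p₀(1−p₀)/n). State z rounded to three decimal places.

z = -0.906

The sample proportion is 24/42 = 0.57143. p̂ − p₀ = -0.078571.
1/(2n) = 0.011905.
Corrected numerator: |-0.078571| − 0.011905 = 0.066666.
Null standard error: √(0.65·0.35/42) = √0.005416667 = 0.073598.
z = (−)0.066666/0.073598 = -0.906.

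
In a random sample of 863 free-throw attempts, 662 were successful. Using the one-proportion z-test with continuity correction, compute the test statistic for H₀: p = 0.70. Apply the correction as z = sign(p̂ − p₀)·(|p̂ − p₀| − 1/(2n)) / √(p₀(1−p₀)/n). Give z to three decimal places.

z = 4.264

p̂ = 662/863 = 0.76709. p̂ − p₀ = 0.067092.
1/(2n) = 0.000579.
Corrected numerator: |0.067092| − 0.000579 = 0.066513.
SE₀ = √(0.70·0.30/863) = 0.015599.
z = (+)0.066513/0.015599 = 4.264.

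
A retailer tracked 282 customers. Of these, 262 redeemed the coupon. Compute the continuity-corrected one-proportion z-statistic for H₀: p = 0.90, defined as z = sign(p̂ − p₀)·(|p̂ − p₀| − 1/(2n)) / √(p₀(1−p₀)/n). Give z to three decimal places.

Sample proportion p̂ = 262/282 = 0.92908. p̂ − p₀ = 0.029078.
Continuity correction 1/(2n) = 1/564 = 0.001773.
Corrected numerator: |0.029078| − 0.001773 = 0.027305.
Under H₀, SE = √(p₀(1−p₀)/n) = √(0.90·0.10/282) = √0.000319149 = 0.017865.
z = +0.027305/0.017865 = 1.528.

z = 1.528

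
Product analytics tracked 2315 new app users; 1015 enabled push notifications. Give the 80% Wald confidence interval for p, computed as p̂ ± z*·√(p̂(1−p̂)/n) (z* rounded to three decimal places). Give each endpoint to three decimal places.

(0.425, 0.452)

p̂ = 1015/2315 = 0.43844.
Standard error of p̂: √(0.246211/2315) = √0.000106355 = 0.010313.
The 80% critical value is z* = 1.282.
Margin of error: 1.282 × 0.010313 = 0.01322.
CI: 0.43844 ± 0.01322 = (0.425, 0.452).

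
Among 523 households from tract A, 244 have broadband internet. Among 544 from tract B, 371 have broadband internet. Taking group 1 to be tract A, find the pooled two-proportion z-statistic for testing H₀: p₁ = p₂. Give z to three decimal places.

z = -7.120

p̂₁ = 244/523 = 0.46654, p̂₂ = 371/544 = 0.68199.
Pooling: p̂ = 615/1067 = 0.57638.
SE = √[p̂(1−p̂)(1/n₁+1/n₂)] = √[0.57638·0.42362·(1/523+1/544)] ≈ 0.030260.
z = -0.21545/0.030260 = -7.120.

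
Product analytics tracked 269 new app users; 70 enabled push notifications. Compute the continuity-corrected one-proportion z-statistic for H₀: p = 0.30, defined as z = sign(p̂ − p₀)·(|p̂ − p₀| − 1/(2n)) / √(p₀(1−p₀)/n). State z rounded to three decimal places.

z = -1.357

The sample proportion is 70/269 = 0.26022. p̂ − p₀ = -0.039777.
Continuity correction 1/(2n) = 1/538 = 0.001859.
Corrected numerator: |-0.039777| − 0.001859 = 0.037918.
Null standard error: √(0.30·0.70/269) = √0.000780669 = 0.027940.
z = (−)0.037918/0.027940 = -1.357.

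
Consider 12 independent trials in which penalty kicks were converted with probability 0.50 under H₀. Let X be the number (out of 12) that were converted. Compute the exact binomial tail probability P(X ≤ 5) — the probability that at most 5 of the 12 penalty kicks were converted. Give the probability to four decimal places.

X is binomial with n = 12 and p = 0.50.
P(X ≤ 5) = Σ_{j=0}^{5} C(12,j)·0.50^j·0.50^{12−j}.
= 0.000244 + 0.002930 + 0.016113 + 0.053711 + 0.120850 + 0.193359 = 0.3872.

P = 0.3872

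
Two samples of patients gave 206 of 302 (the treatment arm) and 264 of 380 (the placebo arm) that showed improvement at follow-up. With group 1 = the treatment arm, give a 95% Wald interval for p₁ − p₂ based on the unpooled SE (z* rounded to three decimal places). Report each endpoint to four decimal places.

p̂₁ = 206/302 = 0.68212, p̂₂ = 264/380 = 0.69474; p̂₁ − p̂₂ = -0.01262.
SE = √(0.000717989 + 0.000558099) = √0.001276088 = 0.035722.
For 95% confidence, z* = 1.960. Margin = 1.960·0.035722 = 0.07002.
CI: -0.01262 ± 0.07002 = (-0.0826, 0.0574).

(-0.0826, 0.0574)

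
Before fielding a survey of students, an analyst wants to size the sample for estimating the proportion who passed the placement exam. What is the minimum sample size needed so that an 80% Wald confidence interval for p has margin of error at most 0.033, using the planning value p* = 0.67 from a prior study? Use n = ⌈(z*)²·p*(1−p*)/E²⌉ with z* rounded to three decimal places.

n = 334

The 80% critical value is z* = 1.282.
p*(1−p*) = 0.2211.
(z*)²·p*(1−p*)/E² = 1.643524·0.2211/0.001089 = 333.685.
Rounding up, n = 334.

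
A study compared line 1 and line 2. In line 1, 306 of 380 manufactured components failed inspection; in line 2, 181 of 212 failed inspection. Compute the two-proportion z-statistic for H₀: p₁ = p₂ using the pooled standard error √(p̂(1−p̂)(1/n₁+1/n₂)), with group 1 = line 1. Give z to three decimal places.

z = -1.481

p̂₁ = 306/380 = 0.80526, p̂₂ = 181/212 = 0.85377.
Pooling: p̂ = 487/592 = 0.82264.
SE = √[p̂(1−p̂)(1/n₁+1/n₂)] = √[0.82264·0.17736·(1/380+1/212)] ≈ 0.032745.
z = (p̂₁ − p̂₂)/SE = (0.80526 − 0.85377)/0.032745 = -0.04851/0.032745 = -1.481.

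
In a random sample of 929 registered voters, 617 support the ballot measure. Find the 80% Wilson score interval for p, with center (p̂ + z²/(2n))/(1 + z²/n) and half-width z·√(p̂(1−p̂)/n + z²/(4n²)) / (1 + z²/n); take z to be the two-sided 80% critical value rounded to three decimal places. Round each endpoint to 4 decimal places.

(0.6440, 0.6837)

p̂ = 617/929 = 0.66416; z = 1.282, so z² = 1.643524.
Denominator 1 + z²/n = 1 + 1.643524/929 = 1.001769.
Adjusted center: (0.66416 + z²/(2n))/1.001769 = 0.66387.
Radicand: p̂(1−p̂)/n + z²/(4n²) = 0.000240100 + 0.000000476 = 0.000240576.
Half-width = 1.282·√0.000240576/1.001769 = 0.01985.
CI: 0.66387 ± 0.01985 = (0.6440, 0.6837).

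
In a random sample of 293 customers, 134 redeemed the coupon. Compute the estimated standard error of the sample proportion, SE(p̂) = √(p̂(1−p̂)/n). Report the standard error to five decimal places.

With x = 134 successes in n = 293, p̂ = 0.45734.
p̂(1−p̂) = 0.45734·0.54266 = 0.248180.
SE = √(0.248180/293) = 0.02910.

SE = 0.02910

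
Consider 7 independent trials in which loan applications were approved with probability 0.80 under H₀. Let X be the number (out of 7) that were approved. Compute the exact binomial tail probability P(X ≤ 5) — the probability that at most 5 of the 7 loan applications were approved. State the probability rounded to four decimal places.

X is binomial with n = 7 and p = 0.80.
P(X ≤ 5) = Σ_{j=0}^{5} C(7,j)·0.80^j·0.20^{7−j}.
= 0.000013 + 0.000358 + 0.004301 + 0.028672 + 0.114688 + 0.275251 = 0.4233.

P = 0.4233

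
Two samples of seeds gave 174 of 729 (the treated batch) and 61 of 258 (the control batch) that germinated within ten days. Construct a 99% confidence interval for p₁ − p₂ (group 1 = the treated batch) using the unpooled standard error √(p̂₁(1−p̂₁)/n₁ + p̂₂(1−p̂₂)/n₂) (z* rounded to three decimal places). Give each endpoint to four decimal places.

p̂₁ = 174/729 = 0.23868, p̂₂ = 61/258 = 0.23643; p̂₁ − p̂₂ = 0.00225.
Unpooled SE = √(p̂₁(1−p̂₁)/n₁ + p̂₂(1−p̂₂)/n₂) = √(0.000249264 + 0.000699740) = 0.030806.
The 99% critical value is z* = 2.576. Margin = 2.576·0.030806 = 0.07936.
So the interval runs from -0.0771 to 0.0816.

(-0.0771, 0.0816)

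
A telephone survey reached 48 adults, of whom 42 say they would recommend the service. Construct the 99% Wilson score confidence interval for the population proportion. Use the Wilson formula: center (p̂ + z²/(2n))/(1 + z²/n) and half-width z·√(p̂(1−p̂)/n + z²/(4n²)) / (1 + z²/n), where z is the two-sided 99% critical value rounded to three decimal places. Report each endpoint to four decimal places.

(0.7055, 0.9534)

Here p̂ = 42/48 = 0.87500 and z = 2.576 (z² = 6.635776).
1 + z²/n = 1.138245.
Center = (0.87500 + 0.069123)/1.138245 = 0.82945.
Radicand: p̂(1−p̂)/n + z²/(4n²) = 0.002278646 + 0.000720028 = 0.002998674.
Half-width = 2.576·√0.002998674/1.138245 = 0.12393.
So the interval runs from 0.7055 to 0.9534.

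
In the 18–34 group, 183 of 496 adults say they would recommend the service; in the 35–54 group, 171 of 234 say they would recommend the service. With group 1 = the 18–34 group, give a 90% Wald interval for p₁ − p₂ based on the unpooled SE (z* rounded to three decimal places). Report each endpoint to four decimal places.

p̂₁ = 183/496 = 0.36895, p̂₂ = 171/234 = 0.73077; p̂₁ − p̂₂ = -0.36182.
SE = √(0.000469408 + 0.000840793) = √0.001310201 = 0.036197.
z* = 1.645 at the 90% level. Margin = 1.645·0.036197 = 0.05954.
Interval: -0.36182 ± 0.05954 → (-0.4214, -0.3023).

(-0.4214, -0.3023)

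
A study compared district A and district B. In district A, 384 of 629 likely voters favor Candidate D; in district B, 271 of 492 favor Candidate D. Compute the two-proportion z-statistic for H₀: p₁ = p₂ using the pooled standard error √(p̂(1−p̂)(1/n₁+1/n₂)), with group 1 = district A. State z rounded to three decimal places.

z = 2.012

p̂₁ = 384/629 = 0.61049, p̂₂ = 271/492 = 0.55081.
Pooling: p̂ = 655/1121 = 0.58430.
SE = √[p̂(1−p̂)(1/n₁+1/n₂)] = √[0.58430·0.41570·(1/629+1/492)] ≈ 0.029662.
z = (p̂₁ − p̂₂)/SE = (0.61049 − 0.55081)/0.029662 = 0.05968/0.029662 = 2.012.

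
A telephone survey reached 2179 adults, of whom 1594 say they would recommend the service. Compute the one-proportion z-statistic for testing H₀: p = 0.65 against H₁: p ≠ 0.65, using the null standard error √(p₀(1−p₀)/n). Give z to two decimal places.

z = 7.98

The sample proportion is 1594/2179 = 0.73153.
SE₀ = √(0.65·0.35/2179) = 0.010218.
Test statistic: z = 0.08153/0.010218 = 7.98.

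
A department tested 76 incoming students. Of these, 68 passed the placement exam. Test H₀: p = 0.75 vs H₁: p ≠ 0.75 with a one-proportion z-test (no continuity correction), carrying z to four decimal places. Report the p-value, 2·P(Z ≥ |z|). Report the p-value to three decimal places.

The sample proportion is 68/76 = 0.89474.
Null standard error: √(0.75·0.25/76) = √0.002467105 = 0.049670.
Test statistic (full precision, shown to 4 dp): z = (68/76 − 0.75)/SE₀ ≈ 2.9140.
From the standard normal, 2·P(Z ≥ |z|) = 0.004.

p-value = 0.004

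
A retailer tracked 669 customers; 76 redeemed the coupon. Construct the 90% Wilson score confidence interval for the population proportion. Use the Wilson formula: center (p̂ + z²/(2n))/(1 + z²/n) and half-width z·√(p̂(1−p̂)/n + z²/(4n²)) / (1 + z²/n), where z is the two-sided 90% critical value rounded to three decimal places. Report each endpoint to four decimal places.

(0.0950, 0.1354)

Here p̂ = 76/669 = 0.11360 and z = 1.645 (z² = 2.706025).
Denominator 1 + z²/n = 1 + 2.706025/669 = 1.004045.
Adjusted center: (0.11360 + z²/(2n))/1.004045 = 0.11516.
Radicand: p̂(1−p̂)/n + z²/(4n²) = 0.000150519 + 0.000001512 = 0.000152031.
Half-width = 1.645·√0.000152031/1.004045 = 0.02020.
CI: 0.11516 ± 0.02020 = (0.0950, 0.1354).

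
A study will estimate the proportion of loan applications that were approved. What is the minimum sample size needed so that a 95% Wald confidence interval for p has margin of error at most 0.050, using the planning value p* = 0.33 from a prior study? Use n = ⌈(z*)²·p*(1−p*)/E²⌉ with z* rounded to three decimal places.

n = 340

For 95% confidence, z* = 1.960.
p*(1−p*) = 0.33·0.67 = 0.2211.
Required n before rounding: 3.841600 × 0.2211 / 0.050² = 339.751.
⌈339.751⌉ = 340.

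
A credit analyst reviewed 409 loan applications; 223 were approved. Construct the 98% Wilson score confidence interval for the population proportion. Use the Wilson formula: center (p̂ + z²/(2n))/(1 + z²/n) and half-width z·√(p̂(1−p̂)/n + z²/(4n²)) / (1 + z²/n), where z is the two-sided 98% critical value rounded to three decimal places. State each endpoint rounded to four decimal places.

p̂ = 223/409 = 0.54523; z = 2.326, so z² = 5.410276.
1 + z²/n = 1.013228.
Center = (0.54523 + 0.006614)/1.013228 = 0.54464.
Radicand: p̂(1−p̂)/n + z²/(4n²) = 0.000606245 + 0.000008086 = 0.000614331.
Half-width = z·√(radicand)/denom = 2.326·0.024786/1.013228 = 0.05690.
Interval: 0.54464 ± 0.05690 → (0.4877, 0.6015).

(0.4877, 0.6015)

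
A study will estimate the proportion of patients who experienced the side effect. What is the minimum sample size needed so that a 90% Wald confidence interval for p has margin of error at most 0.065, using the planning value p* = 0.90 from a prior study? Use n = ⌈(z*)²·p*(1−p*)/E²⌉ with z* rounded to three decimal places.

The 90% critical value is z* = 1.645.
p*(1−p*) = 0.0900.
Required n before rounding: 2.706025 × 0.0900 / 0.065² = 57.643.
Rounding up, n = 58.

n = 58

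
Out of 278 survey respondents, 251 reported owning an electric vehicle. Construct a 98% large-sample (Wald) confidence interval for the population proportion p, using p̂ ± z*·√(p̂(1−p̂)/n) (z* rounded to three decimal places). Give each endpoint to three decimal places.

(0.862, 0.944)

The sample proportion is 251/278 = 0.90288.
SE(p̂) = √(0.90288·0.09712/278) = 0.017760.
For 98% confidence, z* = 2.326.
Margin of error: 2.326 × 0.017760 = 0.04131.
So the interval runs from 0.862 to 0.944.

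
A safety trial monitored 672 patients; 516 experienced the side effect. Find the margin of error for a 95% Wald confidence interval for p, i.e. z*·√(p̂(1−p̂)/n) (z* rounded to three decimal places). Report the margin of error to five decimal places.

ME = 0.03192

The sample proportion is 516/672 = 0.76786.
SE = √(p̂(1−p̂)/n) = √(0.178253/672) = 0.016287.
The 95% critical value is z* = 1.960.
Margin of error = z*·SE = 1.960 × 0.016287 = 0.03192.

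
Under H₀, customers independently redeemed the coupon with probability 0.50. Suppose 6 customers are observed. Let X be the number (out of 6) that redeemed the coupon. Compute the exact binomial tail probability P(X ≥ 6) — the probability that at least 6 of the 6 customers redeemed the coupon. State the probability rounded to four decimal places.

X ~ Binomial(n=6, p=0.50).
P(X ≥ 6) = C(6,6)·0.50^6·0.50^0.
= 0.015625 = 0.0156.

P = 0.0156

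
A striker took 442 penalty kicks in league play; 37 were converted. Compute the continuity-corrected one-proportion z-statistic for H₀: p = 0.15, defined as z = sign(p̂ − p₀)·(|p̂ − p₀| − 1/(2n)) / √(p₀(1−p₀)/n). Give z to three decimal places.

With x = 37 successes in n = 442, p̂ = 0.08371. p̂ − p₀ = -0.066290.
1/(2n) = 0.001131.
Corrected numerator: |-0.066290| − 0.001131 = 0.065159.
Under H₀, SE = √(p₀(1−p₀)/n) = √(0.15·0.85/442) = √0.000288462 = 0.016984.
z = −0.065159/0.016984 = -3.836.

z = -3.836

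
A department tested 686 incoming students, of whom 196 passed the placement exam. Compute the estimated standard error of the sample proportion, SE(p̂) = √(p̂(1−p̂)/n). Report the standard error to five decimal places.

SE = 0.01725

The sample proportion is 196/686 = 0.28571.
p̂(1−p̂) = 0.28571·0.71429 = 0.204080.
SE = √(0.204080/686) = 0.01725.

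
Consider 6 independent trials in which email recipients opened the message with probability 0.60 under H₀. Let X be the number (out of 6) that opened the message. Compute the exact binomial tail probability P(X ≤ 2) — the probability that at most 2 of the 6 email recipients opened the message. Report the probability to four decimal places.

X ~ Binomial(n=6, p=0.60).
P(X ≤ 2) = C(6,0)·0.60^0·0.40^6 + C(6,1)·0.60^1·0.40^5 + C(6,2)·0.60^2·0.40^4.
= 0.004096 + 0.036864 + 0.138240 = 0.1792.

P = 0.1792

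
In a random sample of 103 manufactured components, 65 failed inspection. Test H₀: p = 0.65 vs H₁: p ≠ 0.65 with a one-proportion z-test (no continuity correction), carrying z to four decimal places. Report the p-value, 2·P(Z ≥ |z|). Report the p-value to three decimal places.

p-value = 0.687

Sample proportion p̂ = 65/103 = 0.63107.
Under H₀, SE = √(p₀(1−p₀)/n) = √(0.65·0.35/103) = √0.002208738 = 0.046997.
z = (p̂ − p₀)/SE = (65/103 − 0.65)/0.046997 ≈ -0.4028.
p-value = 2·P(Z ≥ |z|) with z = -0.4028 → 0.687.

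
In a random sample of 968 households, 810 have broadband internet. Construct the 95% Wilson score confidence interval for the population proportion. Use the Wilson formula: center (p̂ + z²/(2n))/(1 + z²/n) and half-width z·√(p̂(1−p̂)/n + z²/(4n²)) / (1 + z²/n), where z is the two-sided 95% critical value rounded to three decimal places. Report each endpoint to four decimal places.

(0.8122, 0.8587)

Here p̂ = 810/968 = 0.83678 and z = 1.960 (z² = 3.841600).
Denominator 1 + z²/n = 1 + 3.841600/968 = 1.003969.
Center = (0.83678 + 0.001984)/1.003969 = 0.83545.
Radicand: p̂(1−p̂)/n + z²/(4n²) = 0.000141096 + 0.000001025 = 0.000142121.
Half-width = z·√(radicand)/denom = 1.960·0.011921/1.003969 = 0.02327.
CI: 0.83545 ± 0.02327 = (0.8122, 0.8587).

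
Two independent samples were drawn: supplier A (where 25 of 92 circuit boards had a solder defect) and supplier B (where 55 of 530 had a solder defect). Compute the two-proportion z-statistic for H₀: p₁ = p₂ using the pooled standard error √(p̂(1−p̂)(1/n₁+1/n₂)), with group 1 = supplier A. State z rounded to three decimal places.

Sample proportions: p̂₁ = 25/92 = 0.27174 and p̂₂ = 55/530 = 0.10377.
Pooled p̂ = (25+55)/(92+530) = 80/622 = 0.12862.
SE = √[p̂(1−p̂)(1/n₁+1/n₂)] = √[0.12862·0.87138·(1/92+1/530)] ≈ 0.037811.
z = 0.16797/0.037811 = 4.442.

z = 4.442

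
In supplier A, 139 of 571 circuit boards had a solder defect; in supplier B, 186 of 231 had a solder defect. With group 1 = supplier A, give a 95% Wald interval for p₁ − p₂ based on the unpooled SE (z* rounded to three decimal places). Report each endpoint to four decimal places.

(-0.6238, -0.4997)

p̂₁ = 0.24343, p̂₂ = 0.80519, so the observed difference is -0.56176.
Unpooled SE = √(p̂₁(1−p̂₁)/n₁ + p̂₂(1−p̂₂)/n₂) = √(0.000322545 + 0.000679031) = 0.031648.
The 95% critical value is z* = 1.960. Margin of error = 0.06203.
So the interval runs from -0.6238 to -0.4997.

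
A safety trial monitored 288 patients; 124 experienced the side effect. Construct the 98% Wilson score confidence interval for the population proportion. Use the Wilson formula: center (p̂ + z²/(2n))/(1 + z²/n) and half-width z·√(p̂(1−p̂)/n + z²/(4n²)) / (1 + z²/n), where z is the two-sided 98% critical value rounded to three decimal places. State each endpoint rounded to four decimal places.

(0.3646, 0.4991)

p̂ = 124/288 = 0.43056; z = 2.326, so z² = 5.410276.
Denominator 1 + z²/n = 1 + 5.410276/288 = 1.018786.
Adjusted center: (0.43056 + z²/(2n))/1.018786 = 0.43184.
Radicand: p̂(1−p̂)/n + z²/(4n²) = 0.000851311 + 0.000016307 = 0.000867618.
Half-width = z·√(radicand)/denom = 2.326·0.029455/1.018786 = 0.06725.
Interval: 0.43184 ± 0.06725 → (0.3646, 0.4991).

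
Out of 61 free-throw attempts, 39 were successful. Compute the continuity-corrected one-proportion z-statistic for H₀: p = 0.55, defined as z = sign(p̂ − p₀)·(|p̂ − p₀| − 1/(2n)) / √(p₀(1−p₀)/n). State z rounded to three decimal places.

z = 1.274

Sample proportion p̂ = 39/61 = 0.63934. p̂ − p₀ = 0.089344.
Continuity correction 1/(2n) = 1/122 = 0.008197.
Corrected numerator: |0.089344| − 0.008197 = 0.081147.
SE₀ = √(0.55·0.45/61) = 0.063698.
z = (+)0.081147/0.063698 = 1.274.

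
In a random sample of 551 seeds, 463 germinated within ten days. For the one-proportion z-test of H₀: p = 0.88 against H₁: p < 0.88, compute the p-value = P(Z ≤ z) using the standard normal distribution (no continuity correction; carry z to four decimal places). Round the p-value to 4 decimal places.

Sample proportion p̂ = 463/551 = 0.84029.
SE₀ = √(0.88·0.12/551) = 0.013844.
Test statistic (full precision, shown to 4 dp): z = (463/551 − 0.88)/SE₀ ≈ -2.8684.
From the standard normal, P(Z ≤ z) = 0.0021.

p-value = 0.0021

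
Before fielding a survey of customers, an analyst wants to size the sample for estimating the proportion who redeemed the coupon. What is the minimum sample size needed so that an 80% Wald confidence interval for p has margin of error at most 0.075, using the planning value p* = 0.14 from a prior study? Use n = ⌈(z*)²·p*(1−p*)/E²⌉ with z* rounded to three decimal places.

The 80% critical value is z* = 1.282.
p*(1−p*) = 0.14·0.86 = 0.1204.
Required n before rounding: 1.643524 × 0.1204 / 0.075² = 35.179.
Rounding up, n = 36.

n = 36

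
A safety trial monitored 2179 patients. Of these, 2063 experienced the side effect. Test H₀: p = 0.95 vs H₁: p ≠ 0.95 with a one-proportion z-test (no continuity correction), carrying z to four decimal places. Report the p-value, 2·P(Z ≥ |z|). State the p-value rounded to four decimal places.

p-value = 0.4883

The sample proportion is 2063/2179 = 0.94676.
SE₀ = √(0.95·0.05/2179) = 0.004669.
Test statistic (full precision, shown to 4 dp): z = (2063/2179 − 0.95)/SE₀ ≈ -0.6930.
From the standard normal, 2·P(Z ≥ |z|) = 0.4883.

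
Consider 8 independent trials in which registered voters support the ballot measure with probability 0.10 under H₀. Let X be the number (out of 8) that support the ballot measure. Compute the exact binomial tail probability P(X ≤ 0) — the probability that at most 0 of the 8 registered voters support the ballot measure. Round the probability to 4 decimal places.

P = 0.4305

X ~ Binomial(n=8, p=0.10).
P(X ≤ 0) = C(8,0)·0.10^0·0.90^8.
= 0.430467 = 0.4305.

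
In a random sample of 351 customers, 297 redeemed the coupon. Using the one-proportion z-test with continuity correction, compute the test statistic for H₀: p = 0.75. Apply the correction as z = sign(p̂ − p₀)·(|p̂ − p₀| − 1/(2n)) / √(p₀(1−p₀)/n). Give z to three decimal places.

z = 4.099

The sample proportion is 297/351 = 0.84615. p̂ − p₀ = 0.096154.
Continuity correction 1/(2n) = 1/702 = 0.001425.
Corrected numerator: |0.096154| − 0.001425 = 0.094729.
Null standard error: √(0.75·0.25/351) = √0.000534188 = 0.023113.
z = (+)0.094729/0.023113 = 4.099.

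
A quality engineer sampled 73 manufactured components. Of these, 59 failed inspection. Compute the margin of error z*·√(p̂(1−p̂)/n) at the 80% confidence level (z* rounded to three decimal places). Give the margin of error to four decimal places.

With x = 59 successes in n = 73, p̂ = 0.80822.
SE = √(p̂(1−p̂)/n) = √(0.155001/73) = 0.046079.
z* = 1.282 at the 80% level.
So ME = 0.0591.

ME = 0.0591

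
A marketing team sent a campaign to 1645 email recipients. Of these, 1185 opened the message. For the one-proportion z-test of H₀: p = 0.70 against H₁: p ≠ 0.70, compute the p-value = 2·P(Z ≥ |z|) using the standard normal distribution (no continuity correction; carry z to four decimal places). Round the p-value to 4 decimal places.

Sample proportion p̂ = 1185/1645 = 0.72036.
Under H₀, SE = √(p₀(1−p₀)/n) = √(0.70·0.30/1645) = √0.000127660 = 0.011299.
z = (p̂ − p₀)/SE = (1185/1645 − 0.70)/0.011299 ≈ 1.8024.
From the standard normal, 2·P(Z ≥ |z|) = 0.0715.

p-value = 0.0715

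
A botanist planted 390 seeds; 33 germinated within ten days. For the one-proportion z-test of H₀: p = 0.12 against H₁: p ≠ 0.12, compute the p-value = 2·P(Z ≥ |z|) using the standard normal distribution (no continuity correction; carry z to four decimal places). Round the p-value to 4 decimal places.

p-value = 0.0315

With x = 33 successes in n = 390, p̂ = 0.08462.
SE₀ = √(0.12·0.88/390) = 0.016455.
Test statistic (full precision, shown to 4 dp): z = (33/390 − 0.12)/SE₀ ≈ -2.1504.
From the standard normal, 2·P(Z ≥ |z|) = 0.0315.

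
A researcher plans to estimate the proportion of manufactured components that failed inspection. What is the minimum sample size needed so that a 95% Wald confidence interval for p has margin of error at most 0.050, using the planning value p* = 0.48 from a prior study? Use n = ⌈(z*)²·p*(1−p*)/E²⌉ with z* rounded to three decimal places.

n = 384

For 95% confidence, z* = 1.960.
p*(1−p*) = 0.2496.
(z*)²·p*(1−p*)/E² = 3.841600·0.2496/0.002500 = 383.545.
⌈383.545⌉ = 384.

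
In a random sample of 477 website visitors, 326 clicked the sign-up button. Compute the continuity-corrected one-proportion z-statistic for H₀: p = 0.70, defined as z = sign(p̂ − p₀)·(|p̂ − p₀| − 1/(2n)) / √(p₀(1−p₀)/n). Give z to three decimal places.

Sample proportion p̂ = 326/477 = 0.68344. p̂ − p₀ = -0.016562.
1/(2n) = 0.001048.
Corrected numerator: |-0.016562| − 0.001048 = 0.015514.
Null standard error: √(0.70·0.30/477) = √0.000440252 = 0.020982.
z = −0.015514/0.020982 = -0.739.

z = -0.739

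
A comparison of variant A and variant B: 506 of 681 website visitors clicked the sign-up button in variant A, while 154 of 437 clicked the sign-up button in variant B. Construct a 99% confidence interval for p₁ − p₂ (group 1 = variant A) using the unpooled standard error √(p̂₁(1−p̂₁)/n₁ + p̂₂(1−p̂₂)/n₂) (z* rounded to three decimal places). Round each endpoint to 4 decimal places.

p̂₁ = 0.74302, p̂₂ = 0.35240, so the observed difference is 0.39062.
SE = √(0.000280380 + 0.000522231) = √0.000802611 = 0.028330.
z* = 2.576 at the 99% level. Margin = 2.576·0.028330 = 0.07298.
So the interval runs from 0.3176 to 0.4636.

(0.3176, 0.4636)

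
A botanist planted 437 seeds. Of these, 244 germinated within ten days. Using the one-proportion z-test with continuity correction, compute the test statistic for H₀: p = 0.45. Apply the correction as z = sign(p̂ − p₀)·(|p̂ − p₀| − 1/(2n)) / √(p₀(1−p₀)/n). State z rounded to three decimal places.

z = 4.505

p̂ = 244/437 = 0.55835. p̂ − p₀ = 0.108352.
1/(2n) = 0.001144.
Corrected numerator: |0.108352| − 0.001144 = 0.107208.
Under H₀, SE = √(p₀(1−p₀)/n) = √(0.45·0.55/437) = √0.000566362 = 0.023798.
z = +0.107208/0.023798 = 4.505.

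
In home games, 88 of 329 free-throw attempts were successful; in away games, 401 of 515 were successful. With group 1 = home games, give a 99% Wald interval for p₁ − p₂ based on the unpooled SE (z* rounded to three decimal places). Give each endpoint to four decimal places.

p̂₁ = 0.26748, p̂₂ = 0.77864, so the observed difference is -0.51116.
SE = √(0.000595541 + 0.000334678) = √0.000930219 = 0.030500.
For 99% confidence, z* = 2.576. Margin = 2.576·0.030500 = 0.07857.
CI: -0.51116 ± 0.07857 = (-0.5897, -0.4326).

(-0.5897, -0.4326)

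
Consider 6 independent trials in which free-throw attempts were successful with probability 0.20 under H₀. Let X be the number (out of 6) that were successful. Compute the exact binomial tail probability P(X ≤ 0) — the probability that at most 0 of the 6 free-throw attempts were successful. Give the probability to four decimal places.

X is binomial with n = 6 and p = 0.20.
P(X ≤ 0) = C(6,0)·0.20^0·0.80^6.
= 0.262144 = 0.2621.

P = 0.2621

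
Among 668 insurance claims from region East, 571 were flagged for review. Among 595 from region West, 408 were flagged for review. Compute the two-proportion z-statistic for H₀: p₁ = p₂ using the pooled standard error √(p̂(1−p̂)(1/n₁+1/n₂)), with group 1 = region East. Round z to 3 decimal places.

p̂₁ = 571/668 = 0.85479, p̂₂ = 408/595 = 0.68571.
Pooled p̂ = (571+408)/(668+595) = 979/1263 = 0.77514.
SE = √[p̂(1−p̂)(1/n₁+1/n₂)] = √[0.77514·0.22486·(1/668+1/595)] ≈ 0.023534.
z = 0.16908/0.023534 = 7.184.

z = 7.184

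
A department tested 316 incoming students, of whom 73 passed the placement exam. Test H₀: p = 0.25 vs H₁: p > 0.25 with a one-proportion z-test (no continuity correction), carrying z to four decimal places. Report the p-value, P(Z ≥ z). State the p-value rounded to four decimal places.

p̂ = 73/316 = 0.23101.
Under H₀, SE = √(p₀(1−p₀)/n) = √(0.25·0.75/316) = √0.000593354 = 0.024359.
z = (p̂ − p₀)/SE = (73/316 − 0.25)/0.024359 ≈ -0.7795.
p-value = P(Z ≥ z) with z = -0.7795 → 0.7822.

p-value = 0.7822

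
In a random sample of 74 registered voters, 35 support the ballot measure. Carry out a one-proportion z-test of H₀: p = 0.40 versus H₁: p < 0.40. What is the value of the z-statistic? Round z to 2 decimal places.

z = 1.28

p̂ = 35/74 = 0.47297.
SE₀ = √(0.40·0.60/74) = 0.056949.
z = (0.47297 − 0.40)/0.056949 = 0.07297/0.056949 = 1.28.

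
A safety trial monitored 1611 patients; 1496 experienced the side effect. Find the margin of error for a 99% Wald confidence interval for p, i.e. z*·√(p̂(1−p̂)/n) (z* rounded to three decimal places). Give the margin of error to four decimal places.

The sample proportion is 1496/1611 = 0.92862.
SE = √(p̂(1−p̂)/n) = √(0.066289/1611) = 0.006415.
The 99% critical value is z* = 2.576.
Margin of error = z*·SE = 2.576 × 0.006415 = 0.0165.

ME = 0.0165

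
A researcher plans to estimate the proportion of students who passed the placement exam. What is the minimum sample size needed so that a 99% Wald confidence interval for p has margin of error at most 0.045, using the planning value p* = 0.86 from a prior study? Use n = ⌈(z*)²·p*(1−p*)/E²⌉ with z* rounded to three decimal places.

The 99% critical value is z* = 2.576.
p*(1−p*) = 0.1204.
(z*)²·p*(1−p*)/E² = 6.635776·0.1204/0.002025 = 394.542.
⌈394.542⌉ = 395.

n = 395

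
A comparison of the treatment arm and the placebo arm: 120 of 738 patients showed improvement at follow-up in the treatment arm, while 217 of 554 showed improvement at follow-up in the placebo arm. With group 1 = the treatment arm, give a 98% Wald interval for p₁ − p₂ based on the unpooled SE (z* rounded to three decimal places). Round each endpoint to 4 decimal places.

(-0.2868, -0.1714)

p̂₁ = 0.16260, p̂₂ = 0.39170, so the observed difference is -0.22910.
SE = √(0.000184502 + 0.000430091) = √0.000614593 = 0.024791.
For 98% confidence, z* = 2.326. Margin = 2.326·0.024791 = 0.05766.
Interval: -0.22910 ± 0.05766 → (-0.2868, -0.1714).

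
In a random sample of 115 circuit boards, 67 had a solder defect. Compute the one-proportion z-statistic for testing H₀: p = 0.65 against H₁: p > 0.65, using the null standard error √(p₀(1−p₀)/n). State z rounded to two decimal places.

The sample proportion is 67/115 = 0.58261.
Under H₀, SE = √(p₀(1−p₀)/n) = √(0.65·0.35/115) = √0.001978261 = 0.044478.
z = (p̂ − p₀)/SE = (0.58261 − 0.65)/0.044478 = -1.52.

z = -1.52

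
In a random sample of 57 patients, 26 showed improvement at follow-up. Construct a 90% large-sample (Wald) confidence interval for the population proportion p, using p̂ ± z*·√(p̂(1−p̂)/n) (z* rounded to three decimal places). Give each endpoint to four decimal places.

p̂ = 26/57 = 0.45614.
Standard error of p̂: √(0.248076/57) = √0.004352216 = 0.065971.
For 90% confidence, z* = 1.645.
Margin of error: 1.645 × 0.065971 = 0.10852.
Interval: 0.45614 ± 0.10852 → (0.3476, 0.5647).

(0.3476, 0.5647)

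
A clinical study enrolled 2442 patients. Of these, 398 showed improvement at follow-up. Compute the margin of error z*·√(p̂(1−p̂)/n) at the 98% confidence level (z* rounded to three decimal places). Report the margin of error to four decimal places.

The sample proportion is 398/2442 = 0.16298.
SE(p̂) = √(0.16298·0.83702/2442) = 0.007474.
z* = 2.326 at the 98% level.
ME = 2.326·0.007474 = 0.0174.

ME = 0.0174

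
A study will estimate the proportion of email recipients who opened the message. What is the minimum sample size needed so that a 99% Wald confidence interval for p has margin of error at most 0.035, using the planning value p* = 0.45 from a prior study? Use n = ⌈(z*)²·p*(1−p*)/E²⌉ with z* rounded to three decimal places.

n = 1341

For 99% confidence, z* = 2.576.
p*(1−p*) = 0.45·0.55 = 0.2475.
(z*)²·p*(1−p*)/E² = 6.635776·0.2475/0.001225 = 1340.698.
⌈1340.698⌉ = 1341.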